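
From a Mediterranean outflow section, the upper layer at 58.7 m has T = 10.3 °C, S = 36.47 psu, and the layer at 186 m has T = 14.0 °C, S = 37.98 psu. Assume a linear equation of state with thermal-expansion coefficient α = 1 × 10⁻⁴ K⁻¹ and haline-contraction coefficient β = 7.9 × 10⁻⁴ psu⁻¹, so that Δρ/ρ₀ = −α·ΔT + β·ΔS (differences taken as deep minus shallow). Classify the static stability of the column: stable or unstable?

ΔT = 14.0 − 10.3 = +3.7 K and ΔS = 37.98 − 36.47 = +1.51 psu (deep − shallow).
−αΔT = -3.70 × 10⁻⁴; βΔS = 1.1929 × 10⁻³; sum Δρ/ρ₀ = 8.229 × 10⁻⁴.
Δρ/ρ₀ > 0, so Δρ > 0: deeper water is denser → statically stable.

stable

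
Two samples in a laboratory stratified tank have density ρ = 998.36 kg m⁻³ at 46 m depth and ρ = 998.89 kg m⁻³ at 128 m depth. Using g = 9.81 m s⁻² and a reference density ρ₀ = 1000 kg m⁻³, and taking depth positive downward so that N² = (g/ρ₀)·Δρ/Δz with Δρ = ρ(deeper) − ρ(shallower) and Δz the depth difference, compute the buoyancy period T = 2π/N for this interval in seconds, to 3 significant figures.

789 s

Δρ = 998.89 − 998.36 = 0.53 kg m⁻³ over Δz = 128 − 46 = 82 m.
N² = (9.81/1000) × (0.53/82) = 6.3406 × 10⁻⁵ s⁻².
N = √(6.3406 × 10⁻⁵) = 7.9628 × 10⁻³ rad s⁻¹, so T = 2π/N = 789.07 s ≈ 789 s.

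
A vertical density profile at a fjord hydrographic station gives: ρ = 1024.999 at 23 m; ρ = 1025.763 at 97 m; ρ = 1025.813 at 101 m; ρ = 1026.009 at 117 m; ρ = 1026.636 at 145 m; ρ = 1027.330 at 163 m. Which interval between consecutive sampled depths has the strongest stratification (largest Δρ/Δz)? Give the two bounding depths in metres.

Compute the density gradient over each adjacent pair:
  23–97 m: Δρ/Δz = 0.764/74 = 0.010 kg m⁻⁴
  97–101 m: Δρ/Δz = 0.050/4 = 0.013 kg m⁻⁴
  101–117 m: Δρ/Δz = 0.196/16 = 0.012 kg m⁻⁴
  117–145 m: Δρ/Δz = 0.627/28 = 0.022 kg m⁻⁴
  145–163 m: Δρ/Δz = 0.694/18 = 0.039 kg m⁻⁴
The largest gradient is in the 145–163 m interval — the pycnocline.

145–163 m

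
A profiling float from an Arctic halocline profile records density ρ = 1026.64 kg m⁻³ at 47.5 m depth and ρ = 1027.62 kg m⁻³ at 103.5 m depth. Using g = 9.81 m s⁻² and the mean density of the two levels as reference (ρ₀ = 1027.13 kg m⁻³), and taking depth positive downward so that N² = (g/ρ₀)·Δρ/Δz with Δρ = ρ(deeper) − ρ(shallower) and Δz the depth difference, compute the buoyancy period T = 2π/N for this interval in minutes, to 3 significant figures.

8.10 min

Δρ = 1027.62 − 1026.64 = 0.98 kg m⁻³ over Δz = 103.5 − 47.5 = 56 m.
N² = (9.81/1027.13) × (0.98/56) = 1.6714 × 10⁻⁴ s⁻².
N = √(1.6714 × 10⁻⁴) = 0.012928 rad s⁻¹, so T = 2π/N = 486.01 s = 8.1002 min ≈ 8.10 min.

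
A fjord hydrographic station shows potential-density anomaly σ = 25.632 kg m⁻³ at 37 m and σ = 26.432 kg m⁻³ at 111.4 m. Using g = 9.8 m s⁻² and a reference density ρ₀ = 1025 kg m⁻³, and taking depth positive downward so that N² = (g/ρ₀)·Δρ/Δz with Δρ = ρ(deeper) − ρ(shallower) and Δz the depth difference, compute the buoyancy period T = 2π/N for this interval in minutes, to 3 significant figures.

Δρ = 1026.432 − 1025.632 = 0.800 kg m⁻³ over Δz = 111.4 − 37 = 74.4 m.
N² = (9.8/1025) × (0.800/74.4) = 1.0281 × 10⁻⁴ s⁻².
N = √(1.0281 × 10⁻⁴) = 0.010140 rad s⁻¹, so T = 2π/N = 619.64 s = 10.327 min ≈ 10.3 min.
A positive N² confirms static stability across the interval.

10.3 min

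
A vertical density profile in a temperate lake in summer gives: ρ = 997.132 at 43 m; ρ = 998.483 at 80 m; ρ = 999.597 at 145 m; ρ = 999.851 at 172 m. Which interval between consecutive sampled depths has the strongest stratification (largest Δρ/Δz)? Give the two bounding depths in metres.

43–80 m

Compute the density gradient over each adjacent pair:
  43–80 m: Δρ/Δz = 1.351/37 = 0.037 kg m⁻⁴
  80–145 m: Δρ/Δz = 1.114/65 = 0.017 kg m⁻⁴
  145–172 m: Δρ/Δz = 0.254/27 = 9.4 × 10⁻³ kg m⁻⁴
The largest gradient is in the 43–80 m interval — the pycnocline.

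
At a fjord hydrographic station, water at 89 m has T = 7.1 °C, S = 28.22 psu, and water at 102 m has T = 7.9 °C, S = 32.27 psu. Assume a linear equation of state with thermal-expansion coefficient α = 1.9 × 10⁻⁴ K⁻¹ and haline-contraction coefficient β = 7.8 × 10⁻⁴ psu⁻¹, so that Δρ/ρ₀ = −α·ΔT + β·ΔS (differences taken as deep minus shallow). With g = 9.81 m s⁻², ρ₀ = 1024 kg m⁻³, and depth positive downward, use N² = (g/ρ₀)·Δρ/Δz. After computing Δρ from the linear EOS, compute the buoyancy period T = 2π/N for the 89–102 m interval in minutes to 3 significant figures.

ΔT = +0.8 K, ΔS = +4.05 psu (deep − shallow).
Δρ/ρ₀ = −αΔT + βΔS = -1.52 × 10⁻⁴ + 3.159 × 10⁻³ = 3.007 × 10⁻³, so Δρ ≈ 3.079 kg m⁻³.
N² = (g/ρ₀)·Δρ/Δz = g·(Δρ/ρ₀)/Δz = 9.81 × 3.007 × 10⁻³ / 13 = 2.2691 × 10⁻³ s⁻².
N = √(2.2691 × 10⁻³) = 0.047635 rad s⁻¹ → T = 2π/N = 131.90 s = 2.1983 min ≈ 2.20 min.

2.20 min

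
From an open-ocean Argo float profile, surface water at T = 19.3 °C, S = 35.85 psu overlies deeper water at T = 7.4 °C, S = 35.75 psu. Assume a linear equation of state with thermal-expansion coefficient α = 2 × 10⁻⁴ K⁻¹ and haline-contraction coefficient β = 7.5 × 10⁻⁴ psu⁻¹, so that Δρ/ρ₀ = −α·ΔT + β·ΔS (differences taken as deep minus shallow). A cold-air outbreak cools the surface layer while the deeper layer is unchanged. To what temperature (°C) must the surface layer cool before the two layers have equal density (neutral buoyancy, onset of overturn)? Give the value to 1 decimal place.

7.8 °C

Neutral buoyancy requires Δρ = 0, i.e. −α(T_deep − T_surf′) + β(S_deep − S_surf) = 0.
T_surf′ = T_deep − (β/α)·ΔS = 7.4 − (7.5 × 10⁻⁴/2 × 10⁻⁴)·(-0.10) = 7.775 °C.
Cooling required: 19.3 − (7.775) = 11.525 °C.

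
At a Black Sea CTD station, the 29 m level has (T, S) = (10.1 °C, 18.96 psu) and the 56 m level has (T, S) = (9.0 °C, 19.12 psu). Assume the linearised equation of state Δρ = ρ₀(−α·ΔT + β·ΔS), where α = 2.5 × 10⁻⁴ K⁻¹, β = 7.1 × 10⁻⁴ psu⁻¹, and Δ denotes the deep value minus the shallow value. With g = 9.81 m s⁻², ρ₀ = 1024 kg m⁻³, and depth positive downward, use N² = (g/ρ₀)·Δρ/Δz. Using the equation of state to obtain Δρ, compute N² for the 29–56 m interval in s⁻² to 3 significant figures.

ΔT = -1.1 K, ΔS = +0.16 psu (deep − shallow).
Δρ/ρ₀ = −αΔT + βΔS = 2.75 × 10⁻⁴ + 1.136 × 10⁻⁴ = 3.886 × 10⁻⁴, so Δρ ≈ 0.3979 kg m⁻³.
N² = (g/ρ₀)·Δρ/Δz = g·(Δρ/ρ₀)/Δz = 9.81 × 3.886 × 10⁻⁴ / 27 = 1.4119 × 10⁻⁴ s⁻² ≈ 1.41 × 10⁻⁴ s⁻².

1.41 × 10⁻⁴ s⁻²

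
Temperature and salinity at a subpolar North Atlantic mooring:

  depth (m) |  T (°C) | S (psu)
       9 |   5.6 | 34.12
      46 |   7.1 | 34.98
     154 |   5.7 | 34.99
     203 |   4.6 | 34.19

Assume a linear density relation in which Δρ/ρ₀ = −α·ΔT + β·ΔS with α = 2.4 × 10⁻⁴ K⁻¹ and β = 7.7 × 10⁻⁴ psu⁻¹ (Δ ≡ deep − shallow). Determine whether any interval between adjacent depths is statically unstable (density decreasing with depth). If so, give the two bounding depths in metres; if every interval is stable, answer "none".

Evaluate Δρ/ρ₀ = −αΔT + βΔS across each adjacent pair:
  9–46 m: −αΔT+βΔS = −(2.4 × 10⁻⁴)(+1.5)+(7.7 × 10⁻⁴)(+0.86) = 3.0 × 10⁻⁴ → stable
  46–154 m: −αΔT+βΔS = −(2.4 × 10⁻⁴)(-1.4)+(7.7 × 10⁻⁴)(+0.01) = 3.4 × 10⁻⁴ → stable
  154–203 m: −αΔT+βΔS = −(2.4 × 10⁻⁴)(-1.1)+(7.7 × 10⁻⁴)(-0.80) = -3.5 × 10⁻⁴ → UNSTABLE
The 154–203 m interval has Δρ < 0: lighter water underlies denser water.

154–203 m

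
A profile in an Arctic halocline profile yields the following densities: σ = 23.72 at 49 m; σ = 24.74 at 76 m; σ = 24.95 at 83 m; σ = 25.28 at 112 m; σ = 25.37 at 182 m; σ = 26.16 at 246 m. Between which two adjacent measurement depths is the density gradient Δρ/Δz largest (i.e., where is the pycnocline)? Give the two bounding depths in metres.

Compute the density gradient over each adjacent pair:
  49–76 m: Δρ/Δz = 1.02/27 = 0.038 kg m⁻⁴
  76–83 m: Δρ/Δz = 0.21/7 = 0.030 kg m⁻⁴
  83–112 m: Δρ/Δz = 0.33/29 = 0.011 kg m⁻⁴
  112–182 m: Δρ/Δz = 0.09/70 = 1.3 × 10⁻³ kg m⁻⁴
  182–246 m: Δρ/Δz = 0.79/64 = 0.012 kg m⁻⁴
The largest gradient is in the 49–76 m interval — the pycnocline.

49–76 m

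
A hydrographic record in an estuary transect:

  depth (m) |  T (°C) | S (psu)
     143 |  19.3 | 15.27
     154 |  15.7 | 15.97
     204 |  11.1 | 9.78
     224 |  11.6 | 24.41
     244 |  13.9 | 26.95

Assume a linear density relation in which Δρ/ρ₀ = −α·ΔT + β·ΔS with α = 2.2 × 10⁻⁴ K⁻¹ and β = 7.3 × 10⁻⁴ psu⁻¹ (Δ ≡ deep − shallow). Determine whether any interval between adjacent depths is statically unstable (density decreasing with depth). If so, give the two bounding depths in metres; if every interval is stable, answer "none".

Evaluate Δρ/ρ₀ = −αΔT + βΔS across each adjacent pair:
  143–154 m: −αΔT+βΔS = −(2.2 × 10⁻⁴)(-3.6)+(7.3 × 10⁻⁴)(+0.70) = 1.3 × 10⁻³ → stable
  154–204 m: −αΔT+βΔS = −(2.2 × 10⁻⁴)(-4.6)+(7.3 × 10⁻⁴)(-6.19) = -3.5 × 10⁻³ → UNSTABLE
  204–224 m: −αΔT+βΔS = −(2.2 × 10⁻⁴)(+0.5)+(7.3 × 10⁻⁴)(+14.63) = 0.011 → stable
  224–244 m: −αΔT+βΔS = −(2.2 × 10⁻⁴)(+2.3)+(7.3 × 10⁻⁴)(+2.54) = 1.3 × 10⁻³ → stable
The 154–204 m interval has Δρ < 0: lighter water underlies denser water.

154–204 m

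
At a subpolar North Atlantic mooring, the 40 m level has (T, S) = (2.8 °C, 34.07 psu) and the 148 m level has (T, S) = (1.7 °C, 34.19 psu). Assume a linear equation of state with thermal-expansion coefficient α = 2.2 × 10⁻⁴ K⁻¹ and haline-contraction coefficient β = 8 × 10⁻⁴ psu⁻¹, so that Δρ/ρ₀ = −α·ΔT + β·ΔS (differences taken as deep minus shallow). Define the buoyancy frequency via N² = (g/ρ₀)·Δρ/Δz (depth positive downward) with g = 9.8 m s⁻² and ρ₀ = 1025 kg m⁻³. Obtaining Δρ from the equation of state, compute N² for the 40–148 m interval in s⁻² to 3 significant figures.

3.07 × 10⁻⁵ s⁻²

ΔT = -1.1 K, ΔS = +0.12 psu (deep − shallow).
Δρ/ρ₀ = −αΔT + βΔS = 2.42 × 10⁻⁴ + 9.60 × 10⁻⁵ = 3.38 × 10⁻⁴, so Δρ ≈ 0.3465 kg m⁻³.
N² = (g/ρ₀)·Δρ/Δz = g·(Δρ/ρ₀)/Δz = 9.8 × 3.38 × 10⁻⁴ / 108 = 3.0670 × 10⁻⁵ s⁻² ≈ 3.07 × 10⁻⁵ s⁻².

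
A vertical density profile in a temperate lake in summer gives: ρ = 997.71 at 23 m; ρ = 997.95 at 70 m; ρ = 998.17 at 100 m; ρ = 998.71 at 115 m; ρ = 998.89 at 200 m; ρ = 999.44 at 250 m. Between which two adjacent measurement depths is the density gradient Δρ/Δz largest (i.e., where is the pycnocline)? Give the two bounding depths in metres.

Compute the density gradient over each adjacent pair:
  23–70 m: Δρ/Δz = 0.24/47 = 5.1 × 10⁻³ kg m⁻⁴
  70–100 m: Δρ/Δz = 0.22/30 = 7.3 × 10⁻³ kg m⁻⁴
  100–115 m: Δρ/Δz = 0.54/15 = 0.036 kg m⁻⁴
  115–200 m: Δρ/Δz = 0.18/85 = 2.1 × 10⁻³ kg m⁻⁴
  200–250 m: Δρ/Δz = 0.55/50 = 0.011 kg m⁻⁴
The largest gradient is in the 100–115 m interval — the pycnocline.

100–115 m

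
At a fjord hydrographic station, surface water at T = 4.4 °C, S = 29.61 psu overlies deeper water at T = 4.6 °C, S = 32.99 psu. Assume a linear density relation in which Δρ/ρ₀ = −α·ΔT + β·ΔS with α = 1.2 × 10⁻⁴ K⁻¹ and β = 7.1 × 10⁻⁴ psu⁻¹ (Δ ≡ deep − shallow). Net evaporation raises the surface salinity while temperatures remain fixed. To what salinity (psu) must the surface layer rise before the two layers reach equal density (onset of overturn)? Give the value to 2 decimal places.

32.96 psu

Neutral buoyancy requires −α(T_deep − T_surf) + β(S_deep − S_surf′) = 0.
S_surf′ = S_deep − (α/β)·ΔT = 32.99 − (1.2 × 10⁻⁴/7.1 × 10⁻⁴)·(+0.2) = 32.9562 psu.
Increase required: 32.9562 − 29.61 = 3.3462 psu.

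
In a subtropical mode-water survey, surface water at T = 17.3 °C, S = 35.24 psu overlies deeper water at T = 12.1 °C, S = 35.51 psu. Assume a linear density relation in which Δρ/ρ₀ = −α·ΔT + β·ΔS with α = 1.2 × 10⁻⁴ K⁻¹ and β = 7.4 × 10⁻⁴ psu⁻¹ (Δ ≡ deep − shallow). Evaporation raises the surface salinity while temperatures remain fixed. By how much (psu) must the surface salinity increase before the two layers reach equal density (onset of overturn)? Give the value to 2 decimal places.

Neutral buoyancy requires −α(T_deep − T_surf) + β(S_deep − S_surf′) = 0.
S_surf′ = S_deep − (α/β)·ΔT = 35.51 − (1.2 × 10⁻⁴/7.4 × 10⁻⁴)·(-5.2) = 36.3532 psu.
Increase required: 36.3532 − 35.24 = 1.1132 psu.

1.11 psu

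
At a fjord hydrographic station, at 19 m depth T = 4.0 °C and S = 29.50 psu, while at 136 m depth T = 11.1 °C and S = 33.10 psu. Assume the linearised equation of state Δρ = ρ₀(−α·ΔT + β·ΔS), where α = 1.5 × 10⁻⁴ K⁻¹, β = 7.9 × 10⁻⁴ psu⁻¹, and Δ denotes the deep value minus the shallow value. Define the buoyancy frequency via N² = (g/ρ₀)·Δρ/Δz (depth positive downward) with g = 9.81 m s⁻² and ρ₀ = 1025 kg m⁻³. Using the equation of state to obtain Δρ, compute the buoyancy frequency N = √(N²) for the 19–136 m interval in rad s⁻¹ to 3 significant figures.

ΔT = +7.1 K, ΔS = +3.60 psu (deep − shallow).
Δρ/ρ₀ = −αΔT + βΔS = -1.065 × 10⁻³ + 2.844 × 10⁻³ = 1.779 × 10⁻³, so Δρ ≈ 1.823 kg m⁻³.
N² = (g/ρ₀)·Δρ/Δz = g·(Δρ/ρ₀)/Δz = 9.81 × 1.779 × 10⁻³ / 117 = 1.4916 × 10⁻⁴ s⁻².
N = √(1.4916 × 10⁻⁴) = 0.012213 rad s⁻¹ ≈ 0.0122 rad s⁻¹.

0.0122 rad s⁻¹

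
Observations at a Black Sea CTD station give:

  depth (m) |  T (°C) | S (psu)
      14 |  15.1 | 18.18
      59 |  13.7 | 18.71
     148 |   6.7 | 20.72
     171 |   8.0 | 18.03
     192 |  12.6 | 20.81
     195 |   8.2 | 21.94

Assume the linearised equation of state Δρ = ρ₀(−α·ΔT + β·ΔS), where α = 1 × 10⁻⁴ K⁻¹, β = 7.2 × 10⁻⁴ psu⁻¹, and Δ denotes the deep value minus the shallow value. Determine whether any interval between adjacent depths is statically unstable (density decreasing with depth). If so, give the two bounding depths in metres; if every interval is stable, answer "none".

148–171 m

Evaluate Δρ/ρ₀ = −αΔT + βΔS across each adjacent pair:
  14–59 m: −αΔT+βΔS = −(1 × 10⁻⁴)(-1.4)+(7.2 × 10⁻⁴)(+0.53) = 5.2 × 10⁻⁴ → stable
  59–148 m: −αΔT+βΔS = −(1 × 10⁻⁴)(-7.0)+(7.2 × 10⁻⁴)(+2.01) = 2.1 × 10⁻³ → stable
  148–171 m: −αΔT+βΔS = −(1 × 10⁻⁴)(+1.3)+(7.2 × 10⁻⁴)(-2.69) = -2.1 × 10⁻³ → UNSTABLE
  171–192 m: −αΔT+βΔS = −(1 × 10⁻⁴)(+4.6)+(7.2 × 10⁻⁴)(+2.78) = 1.5 × 10⁻³ → stable
  192–195 m: −αΔT+βΔS = −(1 × 10⁻⁴)(-4.4)+(7.2 × 10⁻⁴)(+1.13) = 1.3 × 10⁻³ → stable
The 148–171 m interval has Δρ < 0: lighter water underlies denser water.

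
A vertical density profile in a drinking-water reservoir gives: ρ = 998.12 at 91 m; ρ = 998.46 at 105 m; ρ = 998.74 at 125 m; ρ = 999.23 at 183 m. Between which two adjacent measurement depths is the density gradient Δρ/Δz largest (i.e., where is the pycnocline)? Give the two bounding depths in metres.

Compute the density gradient over each adjacent pair:
  91–105 m: Δρ/Δz = 0.34/14 = 0.024 kg m⁻⁴
  105–125 m: Δρ/Δz = 0.28/20 = 0.014 kg m⁻⁴
  125–183 m: Δρ/Δz = 0.49/58 = 8.4 × 10⁻³ kg m⁻⁴
The largest gradient is in the 91–105 m interval — the pycnocline.

91–105 m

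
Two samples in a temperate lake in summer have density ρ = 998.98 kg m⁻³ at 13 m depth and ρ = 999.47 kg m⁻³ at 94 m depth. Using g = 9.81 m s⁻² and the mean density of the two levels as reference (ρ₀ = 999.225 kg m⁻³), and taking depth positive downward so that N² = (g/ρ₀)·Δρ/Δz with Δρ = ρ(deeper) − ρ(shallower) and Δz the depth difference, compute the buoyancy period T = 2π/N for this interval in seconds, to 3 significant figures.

815 s

Δρ = 999.47 − 998.98 = 0.49 kg m⁻³ over Δz = 94 − 13 = 81 m.
N² = (9.81/999.225) × (0.49/81) = 5.9390 × 10⁻⁵ s⁻².
N = √(5.9390 × 10⁻⁵) = 7.7065 × 10⁻³ rad s⁻¹, so T = 2π/N = 815.31 s ≈ 815 s.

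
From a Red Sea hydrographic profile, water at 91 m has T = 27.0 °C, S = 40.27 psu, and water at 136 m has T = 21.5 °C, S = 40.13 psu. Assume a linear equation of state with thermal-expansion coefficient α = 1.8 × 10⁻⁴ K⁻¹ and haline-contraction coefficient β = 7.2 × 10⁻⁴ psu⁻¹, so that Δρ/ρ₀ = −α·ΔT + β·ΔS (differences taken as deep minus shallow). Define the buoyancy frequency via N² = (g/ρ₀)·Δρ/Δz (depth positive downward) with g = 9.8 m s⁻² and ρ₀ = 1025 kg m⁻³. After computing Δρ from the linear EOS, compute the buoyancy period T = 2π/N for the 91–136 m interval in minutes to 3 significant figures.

ΔT = -5.5 K, ΔS = -0.14 psu (deep − shallow).
Δρ/ρ₀ = −αΔT + βΔS = 9.90 × 10⁻⁴ − 1.008 × 10⁻⁴ = 8.892 × 10⁻⁴, so Δρ ≈ 0.9114 kg m⁻³.
N² = (g/ρ₀)·Δρ/Δz = g·(Δρ/ρ₀)/Δz = 9.8 × 8.892 × 10⁻⁴ / 45 = 1.9365 × 10⁻⁴ s⁻².
N = √(1.9365 × 10⁻⁴) = 0.013916 rad s⁻¹ → T = 2π/N = 451.51 s = 7.5252 min ≈ 7.53 min.

7.53 min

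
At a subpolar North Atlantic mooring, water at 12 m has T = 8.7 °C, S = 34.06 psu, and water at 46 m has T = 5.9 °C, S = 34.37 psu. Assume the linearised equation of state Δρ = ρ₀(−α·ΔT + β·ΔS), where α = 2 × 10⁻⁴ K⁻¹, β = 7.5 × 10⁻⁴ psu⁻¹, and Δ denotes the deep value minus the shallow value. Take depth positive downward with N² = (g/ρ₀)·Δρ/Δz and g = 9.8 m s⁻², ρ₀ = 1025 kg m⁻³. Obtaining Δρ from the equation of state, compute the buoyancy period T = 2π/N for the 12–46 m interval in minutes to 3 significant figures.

6.93 min

ΔT = -2.8 K, ΔS = +0.31 psu (deep − shallow).
Δρ/ρ₀ = −αΔT + βΔS = 5.60 × 10⁻⁴ + 2.325 × 10⁻⁴ = 7.925 × 10⁻⁴, so Δρ ≈ 0.8123 kg m⁻³.
N² = (g/ρ₀)·Δρ/Δz = g·(Δρ/ρ₀)/Δz = 9.8 × 7.925 × 10⁻⁴ / 34 = 2.2843 × 10⁻⁴ s⁻².
N = √(2.2843 × 10⁻⁴) = 0.015114 rad s⁻¹ → T = 2π/N = 415.72 s = 6.9287 min ≈ 6.93 min.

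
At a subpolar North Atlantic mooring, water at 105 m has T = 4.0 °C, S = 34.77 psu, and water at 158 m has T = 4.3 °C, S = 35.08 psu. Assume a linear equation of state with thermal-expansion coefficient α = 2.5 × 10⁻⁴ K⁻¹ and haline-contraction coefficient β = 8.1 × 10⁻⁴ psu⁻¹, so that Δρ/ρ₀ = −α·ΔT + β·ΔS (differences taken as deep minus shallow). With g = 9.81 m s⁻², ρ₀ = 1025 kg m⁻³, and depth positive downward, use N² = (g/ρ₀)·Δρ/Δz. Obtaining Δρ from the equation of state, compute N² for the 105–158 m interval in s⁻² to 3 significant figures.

3.26 × 10⁻⁵ s⁻²

ΔT = +0.3 K, ΔS = +0.31 psu (deep − shallow).
Δρ/ρ₀ = −αΔT + βΔS = -7.50 × 10⁻⁵ + 2.511 × 10⁻⁴ = 1.761 × 10⁻⁴, so Δρ ≈ 0.1805 kg m⁻³.
N² = (g/ρ₀)·Δρ/Δz = g·(Δρ/ρ₀)/Δz = 9.81 × 1.761 × 10⁻⁴ / 53 = 3.2595 × 10⁻⁵ s⁻² ≈ 3.26 × 10⁻⁵ s⁻².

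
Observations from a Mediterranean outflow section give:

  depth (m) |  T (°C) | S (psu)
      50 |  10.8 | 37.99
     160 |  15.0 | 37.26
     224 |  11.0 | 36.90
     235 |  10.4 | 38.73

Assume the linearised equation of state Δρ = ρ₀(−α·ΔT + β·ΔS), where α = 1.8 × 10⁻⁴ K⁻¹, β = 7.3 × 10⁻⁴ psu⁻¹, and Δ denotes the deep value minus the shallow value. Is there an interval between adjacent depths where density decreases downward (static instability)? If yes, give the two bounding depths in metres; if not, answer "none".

50–160 m

Evaluate Δρ/ρ₀ = −αΔT + βΔS across each adjacent pair:
  50–160 m: −αΔT+βΔS = −(1.8 × 10⁻⁴)(+4.2)+(7.3 × 10⁻⁴)(-0.73) = -1.3 × 10⁻³ → UNSTABLE
  160–224 m: −αΔT+βΔS = −(1.8 × 10⁻⁴)(-4.0)+(7.3 × 10⁻⁴)(-0.36) = 4.6 × 10⁻⁴ → stable
  224–235 m: −αΔT+βΔS = −(1.8 × 10⁻⁴)(-0.6)+(7.3 × 10⁻⁴)(+1.83) = 1.4 × 10⁻³ → stable
The 50–160 m interval has Δρ < 0: lighter water underlies denser water.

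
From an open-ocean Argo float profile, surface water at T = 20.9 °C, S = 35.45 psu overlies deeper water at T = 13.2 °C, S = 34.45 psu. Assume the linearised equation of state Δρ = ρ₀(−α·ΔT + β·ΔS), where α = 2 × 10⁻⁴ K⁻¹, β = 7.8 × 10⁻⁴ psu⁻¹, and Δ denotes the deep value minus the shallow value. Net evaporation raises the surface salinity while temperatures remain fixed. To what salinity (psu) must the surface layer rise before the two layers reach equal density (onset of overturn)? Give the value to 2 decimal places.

36.42 psu

Neutral buoyancy requires −α(T_deep − T_surf) + β(S_deep − S_surf′) = 0.
S_surf′ = S_deep − (α/β)·ΔT = 34.45 − (2 × 10⁻⁴/7.8 × 10⁻⁴)·(-7.7) = 36.4244 psu.
Increase required: 36.4244 − 35.45 = 0.9744 psu.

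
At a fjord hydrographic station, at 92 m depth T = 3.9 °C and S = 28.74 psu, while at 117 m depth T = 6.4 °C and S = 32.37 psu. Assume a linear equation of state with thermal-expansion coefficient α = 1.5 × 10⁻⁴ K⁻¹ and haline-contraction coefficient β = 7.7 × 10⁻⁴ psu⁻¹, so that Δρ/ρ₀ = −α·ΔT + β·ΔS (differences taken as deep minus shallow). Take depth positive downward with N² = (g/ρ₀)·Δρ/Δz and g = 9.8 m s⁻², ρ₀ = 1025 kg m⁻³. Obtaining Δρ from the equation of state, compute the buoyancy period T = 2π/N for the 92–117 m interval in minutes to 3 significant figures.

ΔT = +2.5 K, ΔS = +3.63 psu (deep − shallow).
Δρ/ρ₀ = −αΔT + βΔS = -3.75 × 10⁻⁴ + 2.7951 × 10⁻³ = 2.4201 × 10⁻³, so Δρ ≈ 2.481 kg m⁻³.
N² = (g/ρ₀)·Δρ/Δz = g·(Δρ/ρ₀)/Δz = 9.8 × 2.4201 × 10⁻³ / 25 = 9.4868 × 10⁻⁴ s⁻².
N = √(9.4868 × 10⁻⁴) = 0.030801 rad s⁻¹ → T = 2π/N = 203.99 s = 3.3998 min ≈ 3.40 min.

3.40 min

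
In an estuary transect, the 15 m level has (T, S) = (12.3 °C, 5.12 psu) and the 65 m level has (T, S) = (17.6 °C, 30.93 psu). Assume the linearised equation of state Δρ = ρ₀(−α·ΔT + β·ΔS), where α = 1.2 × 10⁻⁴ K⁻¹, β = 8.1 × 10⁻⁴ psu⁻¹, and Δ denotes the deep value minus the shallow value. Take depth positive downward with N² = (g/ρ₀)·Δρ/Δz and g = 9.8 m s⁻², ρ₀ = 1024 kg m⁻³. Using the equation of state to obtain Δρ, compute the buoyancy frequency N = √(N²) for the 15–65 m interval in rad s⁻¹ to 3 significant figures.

ΔT = +5.3 K, ΔS = +25.81 psu (deep − shallow).
Δρ/ρ₀ = −αΔT + βΔS = -6.36 × 10⁻⁴ + 0.0209061 = 0.0202701, so Δρ ≈ 20.76 kg m⁻³.
N² = (g/ρ₀)·Δρ/Δz = g·(Δρ/ρ₀)/Δz = 9.8 × 0.0202701 / 50 = 3.9729 × 10⁻³ s⁻².
N = √(3.9729 × 10⁻³) = 0.063031 rad s⁻¹ ≈ 0.0630 rad s⁻¹.

0.0630 rad s⁻¹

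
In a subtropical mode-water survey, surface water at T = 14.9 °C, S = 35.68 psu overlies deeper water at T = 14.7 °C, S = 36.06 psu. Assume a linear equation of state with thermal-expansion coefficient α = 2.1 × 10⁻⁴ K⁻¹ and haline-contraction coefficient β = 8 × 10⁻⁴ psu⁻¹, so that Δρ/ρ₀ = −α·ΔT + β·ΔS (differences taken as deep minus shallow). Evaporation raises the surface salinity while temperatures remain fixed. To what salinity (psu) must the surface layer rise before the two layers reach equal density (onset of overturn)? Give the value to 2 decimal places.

Neutral buoyancy requires −α(T_deep − T_surf) + β(S_deep − S_surf′) = 0.
S_surf′ = S_deep − (α/β)·ΔT = 36.06 − (2.1 × 10⁻⁴/8 × 10⁻⁴)·(-0.2) = 36.1125 psu.
Increase required: 36.1125 − 35.68 = 0.4325 psu.

36.11 psu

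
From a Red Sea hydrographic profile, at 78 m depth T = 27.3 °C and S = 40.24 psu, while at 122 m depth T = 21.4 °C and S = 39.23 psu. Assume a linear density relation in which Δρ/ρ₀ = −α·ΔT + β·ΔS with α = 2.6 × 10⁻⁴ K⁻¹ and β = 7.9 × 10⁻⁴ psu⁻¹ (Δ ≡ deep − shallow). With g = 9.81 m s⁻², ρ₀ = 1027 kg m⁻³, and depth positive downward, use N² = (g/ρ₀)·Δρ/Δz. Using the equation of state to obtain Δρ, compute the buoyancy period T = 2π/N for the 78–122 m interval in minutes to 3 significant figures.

8.17 min

ΔT = -5.9 K, ΔS = -1.01 psu (deep − shallow).
Δρ/ρ₀ = −αΔT + βΔS = 1.534 × 10⁻³ − 7.979 × 10⁻⁴ = 7.361 × 10⁻⁴, so Δρ ≈ 0.7560 kg m⁻³.
N² = (g/ρ₀)·Δρ/Δz = g·(Δρ/ρ₀)/Δz = 9.81 × 7.361 × 10⁻⁴ / 44 = 1.6412 × 10⁻⁴ s⁻².
N = √(1.6412 × 10⁻⁴) = 0.012811 rad s⁻¹ → T = 2π/N = 490.45 s = 8.1742 min ≈ 8.17 min.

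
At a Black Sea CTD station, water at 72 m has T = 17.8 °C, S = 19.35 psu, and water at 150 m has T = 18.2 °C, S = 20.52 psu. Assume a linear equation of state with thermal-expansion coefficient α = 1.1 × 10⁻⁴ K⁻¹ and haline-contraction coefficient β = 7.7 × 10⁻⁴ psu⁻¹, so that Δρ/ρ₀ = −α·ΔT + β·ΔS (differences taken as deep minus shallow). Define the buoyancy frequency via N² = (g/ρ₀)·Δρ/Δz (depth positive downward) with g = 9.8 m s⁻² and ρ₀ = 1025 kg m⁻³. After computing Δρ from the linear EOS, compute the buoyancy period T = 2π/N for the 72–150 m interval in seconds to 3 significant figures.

ΔT = +0.4 K, ΔS = +1.17 psu (deep − shallow).
Δρ/ρ₀ = −αΔT + βΔS = -4.40 × 10⁻⁵ + 9.009 × 10⁻⁴ = 8.569 × 10⁻⁴, so Δρ ≈ 0.8783 kg m⁻³.
N² = (g/ρ₀)·Δρ/Δz = g·(Δρ/ρ₀)/Δz = 9.8 × 8.569 × 10⁻⁴ / 78 = 1.0766 × 10⁻⁴ s⁻².
N = √(1.0766 × 10⁻⁴) = 0.010376 rad s⁻¹ → T = 2π/N = 605.55 s ≈ 606 s.

606 s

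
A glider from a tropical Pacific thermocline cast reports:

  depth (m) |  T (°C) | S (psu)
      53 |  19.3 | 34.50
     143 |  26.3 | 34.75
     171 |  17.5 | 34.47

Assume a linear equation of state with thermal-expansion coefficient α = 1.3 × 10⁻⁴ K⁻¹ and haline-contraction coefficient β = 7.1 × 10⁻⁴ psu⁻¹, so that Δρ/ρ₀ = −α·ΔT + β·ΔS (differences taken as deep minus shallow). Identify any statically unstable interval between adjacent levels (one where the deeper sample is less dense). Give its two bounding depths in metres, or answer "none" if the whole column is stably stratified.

53–143 m

Evaluate Δρ/ρ₀ = −αΔT + βΔS across each adjacent pair:
  53–143 m: −αΔT+βΔS = −(1.3 × 10⁻⁴)(+7.0)+(7.1 × 10⁻⁴)(+0.25) = -7.3 × 10⁻⁴ → UNSTABLE
  143–171 m: −αΔT+βΔS = −(1.3 × 10⁻⁴)(-8.8)+(7.1 × 10⁻⁴)(-0.28) = 9.5 × 10⁻⁴ → stable
The 53–143 m interval has Δρ < 0: lighter water underlies denser water.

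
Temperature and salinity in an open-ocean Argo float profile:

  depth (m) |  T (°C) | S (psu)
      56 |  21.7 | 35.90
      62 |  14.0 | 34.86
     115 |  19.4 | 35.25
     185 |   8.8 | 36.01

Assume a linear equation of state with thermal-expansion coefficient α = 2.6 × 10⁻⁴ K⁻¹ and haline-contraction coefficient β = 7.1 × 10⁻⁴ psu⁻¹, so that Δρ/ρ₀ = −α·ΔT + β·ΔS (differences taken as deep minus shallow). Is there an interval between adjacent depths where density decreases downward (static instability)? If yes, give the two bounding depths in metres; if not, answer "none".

62–115 m

Evaluate Δρ/ρ₀ = −αΔT + βΔS across each adjacent pair:
  56–62 m: −αΔT+βΔS = −(2.6 × 10⁻⁴)(-7.7)+(7.1 × 10⁻⁴)(-1.04) = 1.3 × 10⁻³ → stable
  62–115 m: −αΔT+βΔS = −(2.6 × 10⁻⁴)(+5.4)+(7.1 × 10⁻⁴)(+0.39) = -1.1 × 10⁻³ → UNSTABLE
  115–185 m: −αΔT+βΔS = −(2.6 × 10⁻⁴)(-10.6)+(7.1 × 10⁻⁴)(+0.76) = 3.3 × 10⁻³ → stable
The 62–115 m interval has Δρ < 0: lighter water underlies denser water.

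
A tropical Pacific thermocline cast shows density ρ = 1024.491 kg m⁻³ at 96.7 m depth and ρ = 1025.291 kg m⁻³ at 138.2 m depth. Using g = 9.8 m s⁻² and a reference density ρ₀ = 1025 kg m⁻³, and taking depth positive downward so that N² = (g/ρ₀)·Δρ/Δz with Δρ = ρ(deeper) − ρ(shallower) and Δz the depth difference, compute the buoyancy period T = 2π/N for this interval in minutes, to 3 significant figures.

7.71 min

Δρ = 1025.291 − 1024.491 = 0.800 kg m⁻³ over Δz = 138.2 − 96.7 = 41.5 m.
N² = (9.8/1025) × (0.800/41.5) = 1.8431 × 10⁻⁴ s⁻².
N = √(1.8431 × 10⁻⁴) = 0.013576 rad s⁻¹, so T = 2π/N = 462.82 s = 7.7137 min ≈ 7.71 min.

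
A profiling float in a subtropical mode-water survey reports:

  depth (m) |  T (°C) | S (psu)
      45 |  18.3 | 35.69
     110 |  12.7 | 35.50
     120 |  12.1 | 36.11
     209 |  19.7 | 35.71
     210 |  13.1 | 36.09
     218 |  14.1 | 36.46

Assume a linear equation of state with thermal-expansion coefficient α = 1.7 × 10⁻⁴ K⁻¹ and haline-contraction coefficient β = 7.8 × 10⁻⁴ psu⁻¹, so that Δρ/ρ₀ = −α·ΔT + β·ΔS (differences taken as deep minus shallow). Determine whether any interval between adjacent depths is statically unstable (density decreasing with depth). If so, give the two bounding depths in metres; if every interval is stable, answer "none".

Evaluate Δρ/ρ₀ = −αΔT + βΔS across each adjacent pair:
  45–110 m: −αΔT+βΔS = −(1.7 × 10⁻⁴)(-5.6)+(7.8 × 10⁻⁴)(-0.19) = 8.0 × 10⁻⁴ → stable
  110–120 m: −αΔT+βΔS = −(1.7 × 10⁻⁴)(-0.6)+(7.8 × 10⁻⁴)(+0.61) = 5.8 × 10⁻⁴ → stable
  120–209 m: −αΔT+βΔS = −(1.7 × 10⁻⁴)(+7.6)+(7.8 × 10⁻⁴)(-0.40) = -1.6 × 10⁻³ → UNSTABLE
  209–210 m: −αΔT+βΔS = −(1.7 × 10⁻⁴)(-6.6)+(7.8 × 10⁻⁴)(+0.38) = 1.4 × 10⁻³ → stable
  210–218 m: −αΔT+βΔS = −(1.7 × 10⁻⁴)(+1.0)+(7.8 × 10⁻⁴)(+0.37) = 1.2 × 10⁻⁴ → stable
The 120–209 m interval has Δρ < 0: lighter water underlies denser water.

120–209 m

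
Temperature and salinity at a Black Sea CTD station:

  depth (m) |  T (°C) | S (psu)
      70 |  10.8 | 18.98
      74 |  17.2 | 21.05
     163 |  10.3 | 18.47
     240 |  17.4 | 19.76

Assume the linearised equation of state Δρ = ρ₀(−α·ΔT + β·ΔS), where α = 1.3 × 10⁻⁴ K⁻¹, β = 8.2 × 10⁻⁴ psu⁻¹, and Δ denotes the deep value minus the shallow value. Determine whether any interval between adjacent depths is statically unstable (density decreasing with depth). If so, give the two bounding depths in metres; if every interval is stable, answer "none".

74–163 m

Evaluate Δρ/ρ₀ = −αΔT + βΔS across each adjacent pair:
  70–74 m: −αΔT+βΔS = −(1.3 × 10⁻⁴)(+6.4)+(8.2 × 10⁻⁴)(+2.07) = 8.7 × 10⁻⁴ → stable
  74–163 m: −αΔT+βΔS = −(1.3 × 10⁻⁴)(-6.9)+(8.2 × 10⁻⁴)(-2.58) = -1.2 × 10⁻³ → UNSTABLE
  163–240 m: −αΔT+βΔS = −(1.3 × 10⁻⁴)(+7.1)+(8.2 × 10⁻⁴)(+1.29) = 1.3 × 10⁻⁴ → stable
The 74–163 m interval has Δρ < 0: lighter water underlies denser water.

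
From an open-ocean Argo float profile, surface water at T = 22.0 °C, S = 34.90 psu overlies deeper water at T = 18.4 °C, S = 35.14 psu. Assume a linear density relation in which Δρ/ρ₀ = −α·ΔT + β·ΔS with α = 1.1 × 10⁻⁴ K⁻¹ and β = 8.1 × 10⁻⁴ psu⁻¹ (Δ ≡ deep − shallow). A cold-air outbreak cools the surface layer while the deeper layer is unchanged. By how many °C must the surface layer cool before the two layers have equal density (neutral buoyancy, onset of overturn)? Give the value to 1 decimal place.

5.4 °C

Neutral buoyancy requires Δρ = 0, i.e. −α(T_deep − T_surf′) + β(S_deep − S_surf) = 0.
T_surf′ = T_deep − (β/α)·ΔS = 18.4 − (8.1 × 10⁻⁴/1.1 × 10⁻⁴)·(+0.24) = 16.633 °C.
Cooling required: 22.0 − (16.633) = 5.367 °C.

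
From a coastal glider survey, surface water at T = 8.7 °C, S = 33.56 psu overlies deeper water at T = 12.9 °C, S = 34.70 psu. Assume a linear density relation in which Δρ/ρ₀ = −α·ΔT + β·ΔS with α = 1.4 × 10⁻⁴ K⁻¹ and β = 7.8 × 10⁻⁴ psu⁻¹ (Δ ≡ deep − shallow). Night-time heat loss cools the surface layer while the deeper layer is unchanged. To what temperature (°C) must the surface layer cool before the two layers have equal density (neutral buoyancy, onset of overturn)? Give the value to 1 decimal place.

6.5 °C

Neutral buoyancy requires Δρ = 0, i.e. −α(T_deep − T_surf′) + β(S_deep − S_surf) = 0.
T_surf′ = T_deep − (β/α)·ΔS = 12.9 − (7.8 × 10⁻⁴/1.4 × 10⁻⁴)·(+1.14) = 6.549 °C.
Cooling required: 8.7 − (6.549) = 2.151 °C.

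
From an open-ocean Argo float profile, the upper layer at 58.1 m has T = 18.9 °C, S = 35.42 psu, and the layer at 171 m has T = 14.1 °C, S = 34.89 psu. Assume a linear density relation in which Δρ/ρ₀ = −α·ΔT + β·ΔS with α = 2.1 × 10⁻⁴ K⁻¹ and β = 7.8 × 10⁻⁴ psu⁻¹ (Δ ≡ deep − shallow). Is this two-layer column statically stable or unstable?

stable

ΔT = 14.1 − 18.9 = -4.8 K and ΔS = 34.89 − 35.42 = -0.53 psu (deep − shallow).
−αΔT = 1.008 × 10⁻³; βΔS = -4.134 × 10⁻⁴; sum Δρ/ρ₀ = 5.946 × 10⁻⁴.
Δρ/ρ₀ > 0, so Δρ > 0: deeper water is denser → statically stable.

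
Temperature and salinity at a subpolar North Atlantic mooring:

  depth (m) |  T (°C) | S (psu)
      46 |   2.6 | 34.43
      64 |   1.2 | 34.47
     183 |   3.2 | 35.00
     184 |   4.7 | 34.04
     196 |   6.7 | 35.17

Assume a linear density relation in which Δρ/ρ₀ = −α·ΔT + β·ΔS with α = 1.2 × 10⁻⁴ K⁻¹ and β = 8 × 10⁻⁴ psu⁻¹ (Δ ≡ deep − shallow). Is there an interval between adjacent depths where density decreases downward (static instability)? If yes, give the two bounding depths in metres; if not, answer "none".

Evaluate Δρ/ρ₀ = −αΔT + βΔS across each adjacent pair:
  46–64 m: −αΔT+βΔS = −(1.2 × 10⁻⁴)(-1.4)+(8 × 10⁻⁴)(+0.04) = 2.0 × 10⁻⁴ → stable
  64–183 m: −αΔT+βΔS = −(1.2 × 10⁻⁴)(+2.0)+(8 × 10⁻⁴)(+0.53) = 1.8 × 10⁻⁴ → stable
  183–184 m: −αΔT+βΔS = −(1.2 × 10⁻⁴)(+1.5)+(8 × 10⁻⁴)(-0.96) = -9.5 × 10⁻⁴ → UNSTABLE
  184–196 m: −αΔT+βΔS = −(1.2 × 10⁻⁴)(+2.0)+(8 × 10⁻⁴)(+1.13) = 6.6 × 10⁻⁴ → stable
The 183–184 m interval has Δρ < 0: lighter water underlies denser water.

183–184 m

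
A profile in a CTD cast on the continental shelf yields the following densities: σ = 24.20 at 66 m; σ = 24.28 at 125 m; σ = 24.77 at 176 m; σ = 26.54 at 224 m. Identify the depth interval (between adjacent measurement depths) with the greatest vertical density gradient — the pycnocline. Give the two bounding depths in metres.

176–224 m

Compute the density gradient over each adjacent pair:
  66–125 m: Δρ/Δz = 0.08/59 = 1.4 × 10⁻³ kg m⁻⁴
  125–176 m: Δρ/Δz = 0.49/51 = 9.6 × 10⁻³ kg m⁻⁴
  176–224 m: Δρ/Δz = 1.77/48 = 0.037 kg m⁻⁴
The largest gradient is in the 176–224 m interval — the pycnocline.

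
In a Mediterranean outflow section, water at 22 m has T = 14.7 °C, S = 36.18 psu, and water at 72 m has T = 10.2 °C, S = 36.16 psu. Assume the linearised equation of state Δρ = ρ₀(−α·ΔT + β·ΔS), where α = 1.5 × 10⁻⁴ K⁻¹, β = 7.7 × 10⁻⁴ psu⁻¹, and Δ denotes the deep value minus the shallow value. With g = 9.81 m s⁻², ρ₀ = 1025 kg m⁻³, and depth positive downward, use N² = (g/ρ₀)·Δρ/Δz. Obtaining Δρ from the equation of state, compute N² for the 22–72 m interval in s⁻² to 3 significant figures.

ΔT = -4.5 K, ΔS = -0.02 psu (deep − shallow).
Δρ/ρ₀ = −αΔT + βΔS = 6.75 × 10⁻⁴ − 1.54 × 10⁻⁵ = 6.596 × 10⁻⁴, so Δρ ≈ 0.6761 kg m⁻³.
N² = (g/ρ₀)·Δρ/Δz = g·(Δρ/ρ₀)/Δz = 9.81 × 6.596 × 10⁻⁴ / 50 = 1.2941 × 10⁻⁴ s⁻² ≈ 1.29 × 10⁻⁴ s⁻².

1.29 × 10⁻⁴ s⁻²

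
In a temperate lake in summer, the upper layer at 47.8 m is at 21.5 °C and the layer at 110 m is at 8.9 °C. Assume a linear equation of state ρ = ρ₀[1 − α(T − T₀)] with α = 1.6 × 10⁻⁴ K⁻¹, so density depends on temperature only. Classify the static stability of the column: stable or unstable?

stable

ΔT = 8.9 − 21.5 = -12.6 K, so Δρ/ρ₀ = −αΔT = 2.016 × 10⁻³.
Δρ/ρ₀ > 0, so Δρ > 0: deeper water is denser → statically stable.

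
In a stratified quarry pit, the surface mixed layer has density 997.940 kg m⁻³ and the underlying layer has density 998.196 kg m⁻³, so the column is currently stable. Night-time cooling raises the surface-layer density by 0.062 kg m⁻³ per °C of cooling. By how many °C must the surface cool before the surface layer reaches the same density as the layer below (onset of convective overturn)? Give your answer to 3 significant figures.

Density deficit of the surface layer: 998.196 − 997.940 = 0.256 kg m⁻³.
Required change = 0.256 / 0.062 = 4.13 °C.

4.13 °C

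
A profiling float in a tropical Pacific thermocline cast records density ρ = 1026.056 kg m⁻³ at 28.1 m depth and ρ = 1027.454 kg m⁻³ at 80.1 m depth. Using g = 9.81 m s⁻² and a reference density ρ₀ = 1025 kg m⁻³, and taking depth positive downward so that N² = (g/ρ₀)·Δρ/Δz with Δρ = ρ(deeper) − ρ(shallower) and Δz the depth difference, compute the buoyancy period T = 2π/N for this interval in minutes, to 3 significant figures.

6.53 min

Δρ = 1027.454 − 1026.056 = 1.398 kg m⁻³ over Δz = 80.1 − 28.1 = 52 m.
N² = (9.81/1025) × (1.398/52) = 2.5731 × 10⁻⁴ s⁻².
N = √(2.5731 × 10⁻⁴) = 0.016041 rad s⁻¹, so T = 2π/N = 391.70 s = 6.5283 min ≈ 6.53 min.
Since Δρ > 0 the layer is stably stratified.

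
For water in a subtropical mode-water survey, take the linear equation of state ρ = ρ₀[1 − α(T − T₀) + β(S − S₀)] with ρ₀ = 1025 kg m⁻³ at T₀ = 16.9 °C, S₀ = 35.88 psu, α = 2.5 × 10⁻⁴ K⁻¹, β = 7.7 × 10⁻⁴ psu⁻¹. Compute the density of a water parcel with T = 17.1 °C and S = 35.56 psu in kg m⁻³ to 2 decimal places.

T − T₀ = +0.2 K, S − S₀ = -0.32 psu.
Bracket = 1 − α·(+0.2) + β·(-0.32) = 1 + (-2.964 × 10⁻⁴) = 0.9997036.
ρ = 1025 × 0.9997036 = 1024.70 kg m⁻³.

1024.70 kg m⁻³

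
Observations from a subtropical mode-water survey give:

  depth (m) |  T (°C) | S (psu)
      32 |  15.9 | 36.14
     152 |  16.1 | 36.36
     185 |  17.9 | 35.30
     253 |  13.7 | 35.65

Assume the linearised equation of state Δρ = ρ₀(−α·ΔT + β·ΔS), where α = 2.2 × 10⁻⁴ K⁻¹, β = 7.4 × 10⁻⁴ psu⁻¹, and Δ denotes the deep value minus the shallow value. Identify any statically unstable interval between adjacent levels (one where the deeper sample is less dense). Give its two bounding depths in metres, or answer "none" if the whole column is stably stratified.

Evaluate Δρ/ρ₀ = −αΔT + βΔS across each adjacent pair:
  32–152 m: −αΔT+βΔS = −(2.2 × 10⁻⁴)(+0.2)+(7.4 × 10⁻⁴)(+0.22) = 1.2 × 10⁻⁴ → stable
  152–185 m: −αΔT+βΔS = −(2.2 × 10⁻⁴)(+1.8)+(7.4 × 10⁻⁴)(-1.06) = -1.2 × 10⁻³ → UNSTABLE
  185–253 m: −αΔT+βΔS = −(2.2 × 10⁻⁴)(-4.2)+(7.4 × 10⁻⁴)(+0.35) = 1.2 × 10⁻³ → stable
The 152–185 m interval has Δρ < 0: lighter water underlies denser water.

152–185 m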